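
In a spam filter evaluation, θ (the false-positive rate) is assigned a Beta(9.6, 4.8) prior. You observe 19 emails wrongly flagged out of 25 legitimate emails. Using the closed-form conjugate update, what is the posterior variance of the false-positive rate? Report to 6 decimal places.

The Beta prior is conjugate to a Binomial/Bernoulli likelihood; the update adds successes to α and failures to β.
Posterior: Beta(α+k, β+n−k) = Beta(9.6+19, 4.8+6) = Beta(28.6, 10.8).
Var = αβ/((α+β)²(α+β+1)) = 28.6·10.8/(39.4²·40.4) = 0.004925.

0.004925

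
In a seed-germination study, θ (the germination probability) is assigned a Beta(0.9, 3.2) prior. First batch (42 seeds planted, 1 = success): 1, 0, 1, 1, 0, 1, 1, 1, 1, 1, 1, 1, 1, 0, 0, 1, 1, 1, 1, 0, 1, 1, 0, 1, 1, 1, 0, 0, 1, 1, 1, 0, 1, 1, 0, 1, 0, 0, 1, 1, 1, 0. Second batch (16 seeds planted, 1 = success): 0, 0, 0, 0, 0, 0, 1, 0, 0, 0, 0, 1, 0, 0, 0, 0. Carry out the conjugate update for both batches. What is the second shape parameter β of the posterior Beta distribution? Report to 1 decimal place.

The Beta prior is conjugate to a Binomial/Bernoulli likelihood; the update adds successes to α and failures to β.
After batch 1: Beta(0.9+29, 3.2+13) = Beta(29.9, 16.2).
After batch 2: Beta(29.9+2, 16.2+14) = Beta(31.9, 30.2).
Posterior β = 30.2.

30.2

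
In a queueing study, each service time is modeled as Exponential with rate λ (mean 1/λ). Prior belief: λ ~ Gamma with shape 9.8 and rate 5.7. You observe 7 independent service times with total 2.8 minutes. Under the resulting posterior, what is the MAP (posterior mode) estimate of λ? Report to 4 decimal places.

1.8588

With a Gamma(shape α, rate β) prior on the exponential rate λ, the posterior after n observations with total T = Σxᵢ is Gamma(α+n, β+T).
Posterior: Gamma(9.8+7, 5.7+2.8) = Gamma(16.8, 8.5).
Mode = (α−1)/β = 1.8588.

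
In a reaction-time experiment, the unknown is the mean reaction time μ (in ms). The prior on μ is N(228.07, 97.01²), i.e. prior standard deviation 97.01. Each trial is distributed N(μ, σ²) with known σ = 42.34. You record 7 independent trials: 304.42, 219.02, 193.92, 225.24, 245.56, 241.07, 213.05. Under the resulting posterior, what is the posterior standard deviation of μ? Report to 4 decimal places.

15.7896

For Normal data with known variance σ², a Normal(μ₀, σ₀²) prior on μ is conjugate. Posterior precision = 1/σ₀² + n/σ²; posterior mean is the precision-weighted average of μ₀ and x̄.
σ₀² = 97.01² = 9410.9401, σ² = 42.34² = 1792.6756; σ² + n·σ₀² = 1792.6756 + 7·9410.9401 = 67669.2563.
Posterior precision = 1/σ₀² + n/σ² = 1/9410.9401 + 7/1792.6756 = (σ² + n·σ₀²)/(σ₀²σ²) = 67669.2563/(9410.9401·1792.6756); posterior variance σₙ² = σ₀²σ²/(σ² + n·σ₀²) = 9410.9401·1792.6756/67669.2563 = 249.312075.
Posterior SD = √σₙ² = √(9410.9401·1792.6756/67669.2563) = 15.7896.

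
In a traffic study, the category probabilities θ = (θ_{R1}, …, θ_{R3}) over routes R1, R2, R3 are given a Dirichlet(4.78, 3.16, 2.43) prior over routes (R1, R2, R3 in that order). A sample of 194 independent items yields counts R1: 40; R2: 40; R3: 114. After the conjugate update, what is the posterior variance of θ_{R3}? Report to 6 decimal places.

0.001194

The Dirichlet prior is conjugate to the Multinomial likelihood: each posterior αⱼ = prior αⱼ + observed count nⱼ.
Posterior concentration: (44.78, 43.16, 116.43), total = 204.37.
Var[θ_j] = α_j(Σα−α_j)/((Σα)²(Σα+1)) = 116.43·87.94/(204.37²·205.37) = 0.001194.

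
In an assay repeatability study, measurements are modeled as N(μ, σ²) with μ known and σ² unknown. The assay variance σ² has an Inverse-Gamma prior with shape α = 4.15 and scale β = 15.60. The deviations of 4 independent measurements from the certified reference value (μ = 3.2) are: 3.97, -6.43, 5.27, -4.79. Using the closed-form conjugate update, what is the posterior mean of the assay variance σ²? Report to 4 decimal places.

With known mean μ and an Inverse-Gamma(α, β) prior on σ², the Normal likelihood is conjugate: posterior is Inv-Gamma(α + n/2, β + Σ(xᵢ−μ)²/2).
Σ(xᵢ−μ)² = (3.97)² + (-6.43)² + (5.27)² + (-4.79)² = 107.8228.
Posterior: Inv-Gamma(4.15 + 4/2, 15.60 + 107.8228/2) = Inv-Gamma(6.15, 69.51140).
E[σ²|data] = β/(α−1) = 69.51140/5.15 = 13.4974.

13.4974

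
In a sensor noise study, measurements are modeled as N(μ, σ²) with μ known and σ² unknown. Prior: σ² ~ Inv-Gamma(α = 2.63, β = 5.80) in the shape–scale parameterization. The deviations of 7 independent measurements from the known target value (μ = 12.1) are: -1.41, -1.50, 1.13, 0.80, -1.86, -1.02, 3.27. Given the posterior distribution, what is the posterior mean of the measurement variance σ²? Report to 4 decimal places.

With known mean μ and an Inverse-Gamma(α, β) prior on σ², the Normal likelihood is conjugate: posterior is Inv-Gamma(α + n/2, β + Σ(xᵢ−μ)²/2).
Σ(xᵢ−μ)² = (-1.41)² + (-1.50)² + (1.13)² + (0.80)² + (-1.86)² + (-1.02)² + (3.27)² = 21.3479.
Posterior: Inv-Gamma(2.63 + 7/2, 5.80 + 21.3479/2) = Inv-Gamma(6.13, 16.47395).
E[σ²|data] = β/(α−1) = 16.47395/5.13 = 3.2113.

3.2113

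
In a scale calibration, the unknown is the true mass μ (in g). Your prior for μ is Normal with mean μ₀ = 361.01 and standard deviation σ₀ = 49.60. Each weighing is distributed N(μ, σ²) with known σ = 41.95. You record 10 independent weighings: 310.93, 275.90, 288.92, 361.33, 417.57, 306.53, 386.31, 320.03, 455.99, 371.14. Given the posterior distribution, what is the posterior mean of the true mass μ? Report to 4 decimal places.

350.2357

For Normal data with known variance σ², a Normal(μ₀, σ₀²) prior on μ is conjugate. Posterior precision = 1/σ₀² + n/σ²; posterior mean is the precision-weighted average of μ₀ and x̄.
Σxᵢ = 310.93 + 275.90 + 288.92 + 361.33 + 417.57 + 306.53 + 386.31 + 320.03 + 455.99 + 371.14 = 3494.65, so n·x̄ = 3494.65.
σ₀² = 49.60² = 2460.16, σ² = 41.95² = 1759.8025; σ² + n·σ₀² = 1759.8025 + 10·2460.16 = 26361.4025.
Posterior mean = (μ₀/σ₀² + n·x̄/σ²)/(1/σ₀² + n/σ²) = (σ²·μ₀ + σ₀²·n·x̄)/(σ² + n·σ₀²) = (1759.8025·361.01 + 2460.16·3494.65)/26361.4025 = 9232704.444525/26361.4025 = 350.2357.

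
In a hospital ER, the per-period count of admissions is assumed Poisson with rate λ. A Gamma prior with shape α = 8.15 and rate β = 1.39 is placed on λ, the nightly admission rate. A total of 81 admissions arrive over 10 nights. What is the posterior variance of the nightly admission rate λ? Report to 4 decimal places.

With a Gamma(shape α, rate β) prior, the Poisson likelihood is conjugate: the posterior is Gamma(α + ΣXᵢ, β + n).
Posterior: Gamma(α+S, β+n) = Gamma(8.15+81, 1.39+10) = Gamma(89.15, 11.39).
Var = α/β² = 89.15/11.39² = 0.6872.

0.6872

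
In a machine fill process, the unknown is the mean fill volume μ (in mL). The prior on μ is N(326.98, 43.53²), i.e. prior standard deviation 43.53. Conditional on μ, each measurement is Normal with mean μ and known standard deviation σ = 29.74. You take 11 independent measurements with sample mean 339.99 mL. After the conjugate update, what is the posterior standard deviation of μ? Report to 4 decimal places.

8.7825

For Normal data with known variance σ², a Normal(μ₀, σ₀²) prior on μ is conjugate. Posterior precision = 1/σ₀² + n/σ²; posterior mean is the precision-weighted average of μ₀ and x̄.
σ₀² = 43.53² = 1894.8609, σ² = 29.74² = 884.4676; σ² + n·σ₀² = 884.4676 + 11·1894.8609 = 21727.9375.
Posterior precision = 1/σ₀² + n/σ² = 1/1894.8609 + 11/884.4676 = (σ² + n·σ₀²)/(σ₀²σ²) = 21727.9375/(1894.8609·884.4676); posterior variance σₙ² = σ₀²σ²/(σ² + n·σ₀²) = 1894.8609·884.4676/21727.9375 = 77.133095.
Posterior SD = √σₙ² = √(1894.8609·884.4676/21727.9375) = 8.7825.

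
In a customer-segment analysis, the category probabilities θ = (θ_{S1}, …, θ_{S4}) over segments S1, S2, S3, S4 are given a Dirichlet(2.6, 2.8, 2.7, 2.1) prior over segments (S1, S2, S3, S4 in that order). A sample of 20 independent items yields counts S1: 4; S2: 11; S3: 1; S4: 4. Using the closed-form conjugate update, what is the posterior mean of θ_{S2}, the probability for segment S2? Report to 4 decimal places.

The Dirichlet prior is conjugate to the Multinomial likelihood: each posterior αⱼ = prior αⱼ + observed count nⱼ.
Posterior concentration: (6.6, 13.8, 3.7, 6.1), total = 30.2.
E[θ_{S2}|data] = α_{S2}/Σα = 13.8/30.2 = 0.4570.

0.4570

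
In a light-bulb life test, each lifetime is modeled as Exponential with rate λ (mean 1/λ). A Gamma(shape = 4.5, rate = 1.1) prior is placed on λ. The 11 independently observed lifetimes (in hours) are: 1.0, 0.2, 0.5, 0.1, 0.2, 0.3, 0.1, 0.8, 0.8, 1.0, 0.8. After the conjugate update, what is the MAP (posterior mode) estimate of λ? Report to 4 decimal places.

With a Gamma(shape α, rate β) prior on the exponential rate λ, the posterior after n observations with total T = Σxᵢ is Gamma(α+n, β+T).
Sum of observations T = 5.8 hours; n = 11.
Posterior: Gamma(4.5+11, 1.1+5.8) = Gamma(15.5, 6.9).
Mode = (α−1)/β = 2.1014.

2.1014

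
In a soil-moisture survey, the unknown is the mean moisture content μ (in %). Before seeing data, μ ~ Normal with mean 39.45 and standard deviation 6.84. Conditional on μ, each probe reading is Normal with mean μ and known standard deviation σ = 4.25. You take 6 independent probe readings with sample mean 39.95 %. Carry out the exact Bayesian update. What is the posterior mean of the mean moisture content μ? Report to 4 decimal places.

For Normal data with known variance σ², a Normal(μ₀, σ₀²) prior on μ is conjugate. Posterior precision = 1/σ₀² + n/σ²; posterior mean is the precision-weighted average of μ₀ and x̄.
n·x̄ = 6·39.95 = 239.7.
σ₀² = 6.84² = 46.7856, σ² = 4.25² = 18.0625; σ² + n·σ₀² = 18.0625 + 6·46.7856 = 298.7761.
Posterior mean = (μ₀/σ₀² + n·x̄/σ²)/(1/σ₀² + n/σ²) = (σ²·μ₀ + σ₀²·n·x̄)/(σ² + n·σ₀²) = (18.0625·39.45 + 46.7856·239.7)/298.7761 = 11927.073945/298.7761 = 39.9198.

39.9198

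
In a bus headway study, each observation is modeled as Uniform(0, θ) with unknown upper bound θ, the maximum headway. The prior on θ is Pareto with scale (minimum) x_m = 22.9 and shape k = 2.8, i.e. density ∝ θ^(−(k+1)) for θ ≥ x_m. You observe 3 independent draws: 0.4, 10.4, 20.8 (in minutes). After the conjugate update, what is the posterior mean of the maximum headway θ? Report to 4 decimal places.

27.6708

A Pareto(scale x_m, shape k) prior on the upper bound θ of Uniform(0, θ) is conjugate: posterior is Pareto(max(x_m, max xᵢ), k + n).
Sample maximum = 20.8; prior scale x_m = 22.9 → posterior scale = max = 22.9.
Posterior shape = 2.8 + 3 = 5.8.
E[θ|data] = k·x_m/(k−1) = 5.8·22.9/4.8 = 27.6708.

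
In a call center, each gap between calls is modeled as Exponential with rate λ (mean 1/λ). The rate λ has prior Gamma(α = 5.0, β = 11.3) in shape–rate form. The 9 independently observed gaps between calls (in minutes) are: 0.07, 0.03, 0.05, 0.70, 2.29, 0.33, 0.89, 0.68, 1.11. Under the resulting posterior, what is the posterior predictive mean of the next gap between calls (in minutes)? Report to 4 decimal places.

1.3423

With a Gamma(shape α, rate β) prior on the exponential rate λ, the posterior after n observations with total T = Σxᵢ is Gamma(α+n, β+T).
Sum of observations T = 6.15 minutes; n = 9.
Posterior: Gamma(5.0+9, 11.3+6.15) = Gamma(14.0, 17.45).
The predictive distribution for the next observation is Lomax; its mean is β/(α−1) = 17.45/13.0 = 1.3423.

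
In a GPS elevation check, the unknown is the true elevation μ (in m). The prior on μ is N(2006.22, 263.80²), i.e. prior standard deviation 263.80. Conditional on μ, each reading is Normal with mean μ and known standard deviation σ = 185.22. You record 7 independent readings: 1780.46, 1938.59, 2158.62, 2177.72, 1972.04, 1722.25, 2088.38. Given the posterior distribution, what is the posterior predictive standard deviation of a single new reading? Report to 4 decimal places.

197.1926

For Normal data with known variance σ², a Normal(μ₀, σ₀²) prior on μ is conjugate. Posterior precision = 1/σ₀² + n/σ²; posterior mean is the precision-weighted average of μ₀ and x̄.
σ₀² = 263.80² = 69590.44, σ² = 185.22² = 34306.4484; σ² + n·σ₀² = 34306.4484 + 7·69590.44 = 521439.5284.
Posterior precision = 1/σ₀² + n/σ² = 1/69590.44 + 7/34306.4484 = (σ² + n·σ₀²)/(σ₀²σ²) = 521439.5284/(69590.44·34306.4484); posterior variance σₙ² = σ₀²σ²/(σ² + n·σ₀²) = 69590.44·34306.4484/521439.5284 = 4578.480742.
Predictive variance for one new observation = σₙ² + σ² = 69590.44·34306.4484/521439.5284 + 34306.4484 = σ²·(σ₀² + 521439.5284)/521439.5284 = 34306.4484·591029.9684/521439.5284 = 38884.929142; SD = √(34306.4484·591029.9684/521439.5284) = 197.1926.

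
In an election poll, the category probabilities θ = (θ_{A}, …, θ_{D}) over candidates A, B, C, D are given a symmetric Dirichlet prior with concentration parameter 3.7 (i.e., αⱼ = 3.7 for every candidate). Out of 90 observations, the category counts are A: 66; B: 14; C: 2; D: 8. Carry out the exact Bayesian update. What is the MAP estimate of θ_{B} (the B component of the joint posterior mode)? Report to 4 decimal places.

0.1657

The Dirichlet prior is conjugate to the Multinomial likelihood: each posterior αⱼ = prior αⱼ + observed count nⱼ.
Posterior concentration: (69.7, 17.7, 5.7, 11.7), total = 104.8.
Joint mode component: (α_{B}−1)/(Σα−K) = 16.7/100.8 = 0.1657.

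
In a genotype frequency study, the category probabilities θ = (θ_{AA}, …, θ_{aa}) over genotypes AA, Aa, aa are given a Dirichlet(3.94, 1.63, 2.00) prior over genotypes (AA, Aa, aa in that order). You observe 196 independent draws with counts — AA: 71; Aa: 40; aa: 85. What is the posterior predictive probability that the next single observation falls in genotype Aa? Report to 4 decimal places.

The Dirichlet prior is conjugate to the Multinomial likelihood: each posterior αⱼ = prior αⱼ + observed count nⱼ.
Posterior concentration: (74.94, 41.63, 87.00), total = 203.57.
P(next = Aa | data) = α_{Aa}/Σα = 0.2045.

0.2045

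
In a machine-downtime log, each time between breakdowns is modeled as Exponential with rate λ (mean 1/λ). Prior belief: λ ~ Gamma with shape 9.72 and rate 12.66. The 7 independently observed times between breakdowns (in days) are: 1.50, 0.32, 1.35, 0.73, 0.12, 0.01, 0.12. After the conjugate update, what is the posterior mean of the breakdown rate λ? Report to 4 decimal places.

0.9946

With a Gamma(shape α, rate β) prior on the exponential rate λ, the posterior after n observations with total T = Σxᵢ is Gamma(α+n, β+T).
Sum of observations T = 4.15 days; n = 7.
Posterior: Gamma(9.72+7, 12.66+4.15) = Gamma(16.72, 16.81).
Posterior mean of λ = α/β = 16.72/16.81 = 0.9946.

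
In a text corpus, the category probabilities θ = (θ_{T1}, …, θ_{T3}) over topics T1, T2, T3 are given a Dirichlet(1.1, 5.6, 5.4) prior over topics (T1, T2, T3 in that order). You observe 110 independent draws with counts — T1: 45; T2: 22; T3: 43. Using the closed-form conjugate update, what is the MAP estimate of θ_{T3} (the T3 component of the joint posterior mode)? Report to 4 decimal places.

0.3980

The Dirichlet prior is conjugate to the Multinomial likelihood: each posterior αⱼ = prior αⱼ + observed count nⱼ.
Posterior concentration: (46.1, 27.6, 48.4), total = 122.1.
Joint mode component: (α_{T3}−1)/(Σα−K) = 47.4/119.1 = 0.3980.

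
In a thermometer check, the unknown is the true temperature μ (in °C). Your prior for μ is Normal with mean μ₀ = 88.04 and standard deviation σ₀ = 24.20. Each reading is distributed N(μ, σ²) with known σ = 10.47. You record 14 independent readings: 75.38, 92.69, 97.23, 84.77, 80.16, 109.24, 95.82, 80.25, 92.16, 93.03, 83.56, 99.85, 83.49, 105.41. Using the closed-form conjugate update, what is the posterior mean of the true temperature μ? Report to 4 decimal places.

90.8933

For Normal data with known variance σ², a Normal(μ₀, σ₀²) prior on μ is conjugate. Posterior precision = 1/σ₀² + n/σ²; posterior mean is the precision-weighted average of μ₀ and x̄.
Σxᵢ = 75.38 + 92.69 + 97.23 + 84.77 + 80.16 + 109.24 + 95.82 + 80.25 + 92.16 + 93.03 + 83.56 + 99.85 + 83.49 + 105.41 = 1273.04, so n·x̄ = 1273.04.
σ₀² = 24.20² = 585.64, σ² = 10.47² = 109.6209; σ² + n·σ₀² = 109.6209 + 14·585.64 = 8308.5809.
Posterior mean = (μ₀/σ₀² + n·x̄/σ²)/(1/σ₀² + n/σ²) = (σ²·μ₀ + σ₀²·n·x̄)/(σ² + n·σ₀²) = (109.6209·88.04 + 585.64·1273.04)/8308.5809 = 755194.169636/8308.5809 = 90.8933.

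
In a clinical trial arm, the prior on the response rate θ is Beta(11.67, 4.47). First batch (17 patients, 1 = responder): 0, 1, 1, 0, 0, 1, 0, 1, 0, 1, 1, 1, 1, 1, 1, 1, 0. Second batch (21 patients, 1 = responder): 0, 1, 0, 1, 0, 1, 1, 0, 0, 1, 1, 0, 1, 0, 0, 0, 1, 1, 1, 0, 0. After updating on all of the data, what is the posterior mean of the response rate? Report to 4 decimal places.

0.6034

The Beta prior is conjugate to a Binomial/Bernoulli likelihood; the update adds successes to α and failures to β.
After batch 1: Beta(11.67+11, 4.47+6) = Beta(22.67, 10.47).
After batch 2: Beta(22.67+10, 10.47+11) = Beta(32.67, 21.47).
Posterior mean = α/(α+β) = 32.67/54.14 = 0.6034.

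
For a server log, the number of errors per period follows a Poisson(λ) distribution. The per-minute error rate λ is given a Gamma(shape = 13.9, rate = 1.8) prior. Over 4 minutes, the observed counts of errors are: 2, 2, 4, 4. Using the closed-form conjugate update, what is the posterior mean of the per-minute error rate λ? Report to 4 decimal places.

With a Gamma(shape α, rate β) prior, the Poisson likelihood is conjugate: the posterior is Gamma(α + ΣXᵢ, β + n).
Sum of counts S = 12 over n = 4 minutes.
Posterior: Gamma(α+S, β+n) = Gamma(13.9+12, 1.8+4) = Gamma(25.9, 5.8).
Posterior mean = α/β = 25.9/5.8 = 4.4655.

4.4655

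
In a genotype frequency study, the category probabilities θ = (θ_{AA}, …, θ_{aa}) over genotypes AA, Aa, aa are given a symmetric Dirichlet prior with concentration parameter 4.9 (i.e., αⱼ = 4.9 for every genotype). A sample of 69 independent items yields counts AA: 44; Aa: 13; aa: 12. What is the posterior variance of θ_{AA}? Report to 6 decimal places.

The Dirichlet prior is conjugate to the Multinomial likelihood: each posterior αⱼ = prior αⱼ + observed count nⱼ.
Posterior concentration: (48.9, 17.9, 16.9), total = 83.7.
Var[θ_j] = α_j(Σα−α_j)/((Σα)²(Σα+1)) = 48.9·34.8/(83.7²·84.7) = 0.002868.

0.002868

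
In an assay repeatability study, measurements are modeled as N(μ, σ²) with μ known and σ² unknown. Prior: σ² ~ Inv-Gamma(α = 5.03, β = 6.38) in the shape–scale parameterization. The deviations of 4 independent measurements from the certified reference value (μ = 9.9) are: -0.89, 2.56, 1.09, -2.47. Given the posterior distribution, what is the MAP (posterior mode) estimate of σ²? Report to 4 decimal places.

1.7058

With known mean μ and an Inverse-Gamma(α, β) prior on σ², the Normal likelihood is conjugate: posterior is Inv-Gamma(α + n/2, β + Σ(xᵢ−μ)²/2).
Σ(xᵢ−μ)² = (-0.89)² + (2.56)² + (1.09)² + (-2.47)² = 14.6347.
Posterior: Inv-Gamma(5.03 + 4/2, 6.38 + 14.6347/2) = Inv-Gamma(7.03, 13.69735).
Mode = β/(α+1) = 13.69735/8.03 = 1.7058.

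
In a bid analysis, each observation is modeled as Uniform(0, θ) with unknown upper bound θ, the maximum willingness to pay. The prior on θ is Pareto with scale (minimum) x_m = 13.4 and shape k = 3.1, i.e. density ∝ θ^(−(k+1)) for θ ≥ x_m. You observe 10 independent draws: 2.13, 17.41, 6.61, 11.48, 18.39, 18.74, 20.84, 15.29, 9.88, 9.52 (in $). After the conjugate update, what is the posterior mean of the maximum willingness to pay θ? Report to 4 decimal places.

22.5623

A Pareto(scale x_m, shape k) prior on the upper bound θ of Uniform(0, θ) is conjugate: posterior is Pareto(max(x_m, max xᵢ), k + n).
Sample maximum = 20.84; prior scale x_m = 13.4 → posterior scale = max = 20.84.
Posterior shape = 3.1 + 10 = 13.1.
E[θ|data] = k·x_m/(k−1) = 13.1·20.84/12.1 = 22.5623.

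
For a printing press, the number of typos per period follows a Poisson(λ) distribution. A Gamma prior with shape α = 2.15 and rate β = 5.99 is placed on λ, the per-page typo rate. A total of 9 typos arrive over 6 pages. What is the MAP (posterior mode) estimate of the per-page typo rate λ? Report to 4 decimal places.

0.8465

With a Gamma(shape α, rate β) prior, the Poisson likelihood is conjugate: the posterior is Gamma(α + ΣXᵢ, β + n).
Posterior: Gamma(α+S, β+n) = Gamma(2.15+9, 5.99+6) = Gamma(11.15, 11.99).
Mode of Gamma(α,β) for α≥1 is (α−1)/β = 10.15/11.99 = 0.8465.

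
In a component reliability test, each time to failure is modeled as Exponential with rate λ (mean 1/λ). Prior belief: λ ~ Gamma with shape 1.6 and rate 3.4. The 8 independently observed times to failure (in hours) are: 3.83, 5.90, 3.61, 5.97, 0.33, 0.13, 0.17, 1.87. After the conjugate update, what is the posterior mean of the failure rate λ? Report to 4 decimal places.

With a Gamma(shape α, rate β) prior on the exponential rate λ, the posterior after n observations with total T = Σxᵢ is Gamma(α+n, β+T).
Sum of observations T = 21.81 hours; n = 8.
Posterior: Gamma(1.6+8, 3.4+21.81) = Gamma(9.6, 25.21).
Posterior mean of λ = α/β = 9.6/25.21 = 0.3808.

0.3808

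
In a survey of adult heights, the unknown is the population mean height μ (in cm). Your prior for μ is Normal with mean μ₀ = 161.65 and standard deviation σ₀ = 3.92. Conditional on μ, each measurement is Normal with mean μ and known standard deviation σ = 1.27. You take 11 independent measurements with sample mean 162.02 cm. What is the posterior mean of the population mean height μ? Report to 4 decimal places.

162.0165

For Normal data with known variance σ², a Normal(μ₀, σ₀²) prior on μ is conjugate. Posterior precision = 1/σ₀² + n/σ²; posterior mean is the precision-weighted average of μ₀ and x̄.
n·x̄ = 11·162.02 = 1782.22.
σ₀² = 3.92² = 15.3664, σ² = 1.27² = 1.6129; σ² + n·σ₀² = 1.6129 + 11·15.3664 = 170.6433.
Posterior mean = (μ₀/σ₀² + n·x̄/σ²)/(1/σ₀² + n/σ²) = (σ²·μ₀ + σ₀²·n·x̄)/(σ² + n·σ₀²) = (1.6129·161.65 + 15.3664·1782.22)/170.6433 = 27647.030693/170.6433 = 162.0165.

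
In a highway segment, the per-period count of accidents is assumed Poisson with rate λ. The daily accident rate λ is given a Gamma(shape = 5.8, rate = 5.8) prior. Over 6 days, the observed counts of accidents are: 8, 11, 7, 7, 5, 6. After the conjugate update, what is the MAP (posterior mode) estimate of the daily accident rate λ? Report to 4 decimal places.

4.1356

With a Gamma(shape α, rate β) prior, the Poisson likelihood is conjugate: the posterior is Gamma(α + ΣXᵢ, β + n).
Sum of counts S = 44 over n = 6 days.
Posterior: Gamma(α+S, β+n) = Gamma(5.8+44, 5.8+6) = Gamma(49.8, 11.8).
Mode of Gamma(α,β) for α≥1 is (α−1)/β = 48.8/11.8 = 4.1356.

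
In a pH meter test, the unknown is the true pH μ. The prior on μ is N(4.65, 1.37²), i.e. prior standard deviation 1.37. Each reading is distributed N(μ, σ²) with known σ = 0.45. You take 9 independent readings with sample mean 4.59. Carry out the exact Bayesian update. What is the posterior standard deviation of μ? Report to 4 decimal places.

For Normal data with known variance σ², a Normal(μ₀, σ₀²) prior on μ is conjugate. Posterior precision = 1/σ₀² + n/σ²; posterior mean is the precision-weighted average of μ₀ and x̄.
σ₀² = 1.37² = 1.8769, σ² = 0.45² = 0.2025; σ² + n·σ₀² = 0.2025 + 9·1.8769 = 17.0946.
Posterior precision = 1/σ₀² + n/σ² = 1/1.8769 + 9/0.2025 = (σ² + n·σ₀²)/(σ₀²σ²) = 17.0946/(1.8769·0.2025); posterior variance σₙ² = σ₀²σ²/(σ² + n·σ₀²) = 1.8769·0.2025/17.0946 = 0.022233.
Posterior SD = √σₙ² = √(1.8769·0.2025/17.0946) = 0.1491.

0.1491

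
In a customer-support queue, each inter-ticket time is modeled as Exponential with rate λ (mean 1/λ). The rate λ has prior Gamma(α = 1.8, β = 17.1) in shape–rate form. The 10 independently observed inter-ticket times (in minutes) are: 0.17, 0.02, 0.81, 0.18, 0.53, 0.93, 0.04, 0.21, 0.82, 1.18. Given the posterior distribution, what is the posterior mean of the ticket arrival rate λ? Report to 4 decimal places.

With a Gamma(shape α, rate β) prior on the exponential rate λ, the posterior after n observations with total T = Σxᵢ is Gamma(α+n, β+T).
Sum of observations T = 4.89 minutes; n = 10.
Posterior: Gamma(1.8+10, 17.1+4.89) = Gamma(11.8, 21.99).
Posterior mean of λ = α/β = 11.8/21.99 = 0.5366.

0.5366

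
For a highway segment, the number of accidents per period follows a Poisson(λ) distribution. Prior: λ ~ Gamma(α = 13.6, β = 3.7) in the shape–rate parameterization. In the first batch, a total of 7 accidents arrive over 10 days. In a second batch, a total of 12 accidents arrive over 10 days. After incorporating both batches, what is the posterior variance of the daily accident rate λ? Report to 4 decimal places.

With a Gamma(shape α, rate β) prior, the Poisson likelihood is conjugate: the posterior is Gamma(α + ΣXᵢ, β + n).
After batch 1: Gamma(α+S, β+n) = Gamma(13.6+7, 3.7+10) = Gamma(20.6, 13.7).
After batch 2: Gamma(α+S, β+n) = Gamma(20.6+12, 13.7+10) = Gamma(32.6, 23.7).
Var = α/β² = 32.6/23.7² = 0.0580.

0.0580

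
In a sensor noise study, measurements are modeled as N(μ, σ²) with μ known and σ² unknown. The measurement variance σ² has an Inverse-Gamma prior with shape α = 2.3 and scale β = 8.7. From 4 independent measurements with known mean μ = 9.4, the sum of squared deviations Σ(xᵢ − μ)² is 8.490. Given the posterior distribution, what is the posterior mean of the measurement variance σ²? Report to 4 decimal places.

With known mean μ and an Inverse-Gamma(α, β) prior on σ², the Normal likelihood is conjugate: posterior is Inv-Gamma(α + n/2, β + Σ(xᵢ−μ)²/2).
Posterior: Inv-Gamma(2.3 + 4/2, 8.7 + 8.490/2) = Inv-Gamma(4.30, 12.9450).
E[σ²|data] = β/(α−1) = 12.9450/3.30 = 3.9227.

3.9227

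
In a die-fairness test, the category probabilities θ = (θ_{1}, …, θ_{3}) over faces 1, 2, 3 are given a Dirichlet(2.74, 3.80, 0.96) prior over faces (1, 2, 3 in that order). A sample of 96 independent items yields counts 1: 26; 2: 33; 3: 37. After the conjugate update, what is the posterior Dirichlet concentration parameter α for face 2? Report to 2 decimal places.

36.80

The Dirichlet prior is conjugate to the Multinomial likelihood: each posterior αⱼ = prior αⱼ + observed count nⱼ.
Posterior concentration: (28.74, 36.80, 37.96), total = 103.50.
α_{2} = 3.80 + 33 = 36.80.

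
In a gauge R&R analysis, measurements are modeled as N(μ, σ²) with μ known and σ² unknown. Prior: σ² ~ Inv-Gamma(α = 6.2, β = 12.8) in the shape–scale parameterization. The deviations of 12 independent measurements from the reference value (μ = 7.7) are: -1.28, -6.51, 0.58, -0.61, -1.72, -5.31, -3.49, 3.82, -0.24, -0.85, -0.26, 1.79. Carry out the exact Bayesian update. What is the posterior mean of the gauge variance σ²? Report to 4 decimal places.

5.9065

With known mean μ and an Inverse-Gamma(α, β) prior on σ², the Normal likelihood is conjugate: posterior is Inv-Gamma(α + n/2, β + Σ(xᵢ−μ)²/2).
Σ(xᵢ−μ)² = (-1.28)² + (-6.51)² + (0.58)² + (-0.61)² + (-1.72)² + (-5.31)² + (-3.49)² + (3.82)² + (-0.24)² + (-0.85)² + (-0.26)² + (1.79)² = 106.7058.
Posterior: Inv-Gamma(6.2 + 12/2, 12.8 + 106.7058/2) = Inv-Gamma(12.20, 66.15290).
E[σ²|data] = β/(α−1) = 66.15290/11.20 = 5.9065.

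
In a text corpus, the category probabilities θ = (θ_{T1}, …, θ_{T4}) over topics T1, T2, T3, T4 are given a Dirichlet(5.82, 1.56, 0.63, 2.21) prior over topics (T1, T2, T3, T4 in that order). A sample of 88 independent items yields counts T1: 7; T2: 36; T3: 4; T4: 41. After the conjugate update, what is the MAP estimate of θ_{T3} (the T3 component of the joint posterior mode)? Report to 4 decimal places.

The Dirichlet prior is conjugate to the Multinomial likelihood: each posterior αⱼ = prior αⱼ + observed count nⱼ.
Posterior concentration: (12.82, 37.56, 4.63, 43.21), total = 98.22.
Joint mode component: (α_{T3}−1)/(Σα−K) = 3.63/94.22 = 0.0385.

0.0385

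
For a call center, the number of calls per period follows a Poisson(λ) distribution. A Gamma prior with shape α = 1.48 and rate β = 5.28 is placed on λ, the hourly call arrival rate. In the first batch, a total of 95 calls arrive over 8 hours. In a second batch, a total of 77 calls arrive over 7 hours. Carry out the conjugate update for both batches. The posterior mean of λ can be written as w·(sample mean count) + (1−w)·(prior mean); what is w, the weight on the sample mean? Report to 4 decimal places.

0.7396

With a Gamma(shape α, rate β) prior, the Poisson likelihood is conjugate: the posterior is Gamma(α + ΣXᵢ, β + n).
Total number of hours: n = 8 + 7 = 15.
Posterior mean = (α₀+S)/(β₀+n) = [n/(β₀+n)]·(S/n) + [β₀/(β₀+n)]·(α₀/β₀), so only n and β₀ enter the weight.
Weight on data w = n/(β₀+n) = 15/(5.28+15) = 15/20.28 = 0.7396.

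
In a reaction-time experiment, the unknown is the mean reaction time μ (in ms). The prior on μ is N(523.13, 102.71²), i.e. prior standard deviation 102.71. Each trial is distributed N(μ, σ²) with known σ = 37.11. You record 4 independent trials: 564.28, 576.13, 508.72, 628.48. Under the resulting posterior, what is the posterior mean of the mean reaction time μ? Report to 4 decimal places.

For Normal data with known variance σ², a Normal(μ₀, σ₀²) prior on μ is conjugate. Posterior precision = 1/σ₀² + n/σ²; posterior mean is the precision-weighted average of μ₀ and x̄.
Σxᵢ = 564.28 + 576.13 + 508.72 + 628.48 = 2277.61, so n·x̄ = 2277.61.
σ₀² = 102.71² = 10549.3441, σ² = 37.11² = 1377.1521; σ² + n·σ₀² = 1377.1521 + 4·10549.3441 = 43574.5285.
Posterior mean = (μ₀/σ₀² + n·x̄/σ²)/(1/σ₀² + n/σ²) = (σ²·μ₀ + σ₀²·n·x̄)/(σ² + n·σ₀²) = (1377.1521·523.13 + 10549.3441·2277.61)/43574.5285 = 24747721.193674/43574.5285 = 567.9401.

567.9401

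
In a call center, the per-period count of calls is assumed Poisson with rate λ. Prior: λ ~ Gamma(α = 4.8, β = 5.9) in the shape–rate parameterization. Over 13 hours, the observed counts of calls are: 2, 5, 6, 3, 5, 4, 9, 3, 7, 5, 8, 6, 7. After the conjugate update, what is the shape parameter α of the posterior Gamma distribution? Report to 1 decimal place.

74.8

With a Gamma(shape α, rate β) prior, the Poisson likelihood is conjugate: the posterior is Gamma(α + ΣXᵢ, β + n).
Sum of counts S = 70 over n = 13 hours.
Posterior: Gamma(α+S, β+n) = Gamma(4.8+70, 5.9+13) = Gamma(74.8, 18.9).
Posterior α = 74.8.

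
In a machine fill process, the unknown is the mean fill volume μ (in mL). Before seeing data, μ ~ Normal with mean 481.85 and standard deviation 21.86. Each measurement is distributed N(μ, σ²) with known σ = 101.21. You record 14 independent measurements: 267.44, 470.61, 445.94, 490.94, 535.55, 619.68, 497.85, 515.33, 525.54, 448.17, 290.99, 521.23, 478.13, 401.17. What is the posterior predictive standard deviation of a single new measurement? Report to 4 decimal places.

For Normal data with known variance σ², a Normal(μ₀, σ₀²) prior on μ is conjugate. Posterior precision = 1/σ₀² + n/σ²; posterior mean is the precision-weighted average of μ₀ and x̄.
σ₀² = 21.86² = 477.8596, σ² = 101.21² = 10243.4641; σ² + n·σ₀² = 10243.4641 + 14·477.8596 = 16933.4985.
Posterior precision = 1/σ₀² + n/σ² = 1/477.8596 + 14/10243.4641 = (σ² + n·σ₀²)/(σ₀²σ²) = 16933.4985/(477.8596·10243.4641); posterior variance σₙ² = σ₀²σ²/(σ² + n·σ₀²) = 477.8596·10243.4641/16933.4985 = 289.068302.
Predictive variance for one new observation = σₙ² + σ² = 477.8596·10243.4641/16933.4985 + 10243.4641 = σ²·(σ₀² + 16933.4985)/16933.4985 = 10243.4641·17411.3581/16933.4985 = 10532.532402; SD = √(10243.4641·17411.3581/16933.4985) = 102.6281.

102.6281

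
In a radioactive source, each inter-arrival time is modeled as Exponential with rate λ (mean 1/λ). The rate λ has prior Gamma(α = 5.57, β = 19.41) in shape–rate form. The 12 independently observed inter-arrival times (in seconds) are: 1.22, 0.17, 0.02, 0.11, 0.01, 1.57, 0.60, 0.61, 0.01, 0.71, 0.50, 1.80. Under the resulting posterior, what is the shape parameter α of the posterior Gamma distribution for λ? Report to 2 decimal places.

With a Gamma(shape α, rate β) prior on the exponential rate λ, the posterior after n observations with total T = Σxᵢ is Gamma(α+n, β+T).
Sum of observations T = 7.33 seconds; n = 12.
Posterior: Gamma(5.57+12, 19.41+7.33) = Gamma(17.57, 26.74).
Posterior α = 17.57.

17.57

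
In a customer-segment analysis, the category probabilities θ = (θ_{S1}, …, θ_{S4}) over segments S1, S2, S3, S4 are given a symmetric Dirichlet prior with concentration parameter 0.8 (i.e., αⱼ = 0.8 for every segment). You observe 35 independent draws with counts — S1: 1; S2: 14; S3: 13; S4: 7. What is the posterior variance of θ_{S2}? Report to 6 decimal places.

0.006054

The Dirichlet prior is conjugate to the Multinomial likelihood: each posterior αⱼ = prior αⱼ + observed count nⱼ.
Posterior concentration: (1.8, 14.8, 13.8, 7.8), total = 38.2.
Var[θ_j] = α_j(Σα−α_j)/((Σα)²(Σα+1)) = 14.8·23.4/(38.2²·39.2) = 0.006054.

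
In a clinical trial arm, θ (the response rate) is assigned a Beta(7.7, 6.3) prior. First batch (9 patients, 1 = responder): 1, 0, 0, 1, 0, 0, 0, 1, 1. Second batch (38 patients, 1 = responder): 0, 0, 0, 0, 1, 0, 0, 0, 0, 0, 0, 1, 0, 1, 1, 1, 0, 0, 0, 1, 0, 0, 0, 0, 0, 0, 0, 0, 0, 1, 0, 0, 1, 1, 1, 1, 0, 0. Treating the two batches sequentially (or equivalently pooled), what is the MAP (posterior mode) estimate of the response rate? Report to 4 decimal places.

0.3678

The Beta prior is conjugate to a Binomial/Bernoulli likelihood; the update adds successes to α and failures to β.
After batch 1: Beta(7.7+4, 6.3+5) = Beta(11.7, 11.3).
After batch 2: Beta(11.7+11, 11.3+27) = Beta(22.7, 38.3).
Mode of Beta(a,b) for a,b>1 is (a−1)/(a+b−2) = 21.7/59.0 = 0.3678.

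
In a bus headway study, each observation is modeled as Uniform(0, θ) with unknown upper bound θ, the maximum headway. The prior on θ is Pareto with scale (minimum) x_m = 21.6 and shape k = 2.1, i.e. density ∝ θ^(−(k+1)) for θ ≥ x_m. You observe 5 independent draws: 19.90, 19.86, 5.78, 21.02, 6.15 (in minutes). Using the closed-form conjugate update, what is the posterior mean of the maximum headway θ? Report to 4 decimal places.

A Pareto(scale x_m, shape k) prior on the upper bound θ of Uniform(0, θ) is conjugate: posterior is Pareto(max(x_m, max xᵢ), k + n).
Sample maximum = 21.02; prior scale x_m = 21.6 → posterior scale = max = 21.60.
Posterior shape = 2.1 + 5 = 7.1.
E[θ|data] = k·x_m/(k−1) = 7.1·21.60/6.1 = 25.1410.

25.1410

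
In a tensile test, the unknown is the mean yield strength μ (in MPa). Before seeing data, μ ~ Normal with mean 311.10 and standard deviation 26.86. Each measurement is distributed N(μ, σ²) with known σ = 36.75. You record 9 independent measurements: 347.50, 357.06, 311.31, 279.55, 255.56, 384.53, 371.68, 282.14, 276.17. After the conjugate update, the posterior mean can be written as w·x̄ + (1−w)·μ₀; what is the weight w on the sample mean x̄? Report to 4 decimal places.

0.8278

For Normal data with known variance σ², a Normal(μ₀, σ₀²) prior on μ is conjugate. Posterior precision = 1/σ₀² + n/σ²; posterior mean is the precision-weighted average of μ₀ and x̄.
σ₀² = 26.86² = 721.4596, σ² = 36.75² = 1350.5625. Prior precision 1/σ₀² = 1/721.4596; data precision n/σ² = 9/1350.5625.
w = (n/σ²)/(1/σ₀² + n/σ²) = n·σ₀²/(σ² + n·σ₀²) = 9·721.4596/(1350.5625 + 9·721.4596) = 6493.1364/7843.6989 = 0.8278.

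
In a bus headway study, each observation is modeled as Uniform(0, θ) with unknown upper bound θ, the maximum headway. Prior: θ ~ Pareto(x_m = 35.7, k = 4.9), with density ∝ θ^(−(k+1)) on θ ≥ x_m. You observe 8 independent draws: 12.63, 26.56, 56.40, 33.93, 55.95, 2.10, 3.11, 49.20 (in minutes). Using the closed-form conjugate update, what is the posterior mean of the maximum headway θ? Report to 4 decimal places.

61.1395

A Pareto(scale x_m, shape k) prior on the upper bound θ of Uniform(0, θ) is conjugate: posterior is Pareto(max(x_m, max xᵢ), k + n).
Sample maximum = 56.40; prior scale x_m = 35.7 → posterior scale = max = 56.40.
Posterior shape = 4.9 + 8 = 12.9.
E[θ|data] = k·x_m/(k−1) = 12.9·56.40/11.9 = 61.1395.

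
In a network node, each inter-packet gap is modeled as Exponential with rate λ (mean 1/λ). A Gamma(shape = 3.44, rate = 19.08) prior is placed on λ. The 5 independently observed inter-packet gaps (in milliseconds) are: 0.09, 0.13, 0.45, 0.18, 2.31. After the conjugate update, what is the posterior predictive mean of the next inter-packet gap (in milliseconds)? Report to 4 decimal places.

2.9892

With a Gamma(shape α, rate β) prior on the exponential rate λ, the posterior after n observations with total T = Σxᵢ is Gamma(α+n, β+T).
Sum of observations T = 3.16 milliseconds; n = 5.
Posterior: Gamma(3.44+5, 19.08+3.16) = Gamma(8.44, 22.24).
The predictive distribution for the next observation is Lomax; its mean is β/(α−1) = 22.24/7.44 = 2.9892.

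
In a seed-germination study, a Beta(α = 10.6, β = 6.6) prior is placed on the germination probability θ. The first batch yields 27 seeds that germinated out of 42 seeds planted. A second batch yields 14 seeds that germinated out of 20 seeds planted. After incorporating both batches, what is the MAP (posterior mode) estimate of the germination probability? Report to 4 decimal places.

0.6554

The Beta prior is conjugate to a Binomial/Bernoulli likelihood; the update adds successes to α and failures to β.
After batch 1: Beta(10.6+27, 6.6+15) = Beta(37.6, 21.6).
After batch 2: Beta(37.6+14, 21.6+6) = Beta(51.6, 27.6).
Mode of Beta(a,b) for a,b>1 is (a−1)/(a+b−2) = 50.6/77.2 = 0.6554.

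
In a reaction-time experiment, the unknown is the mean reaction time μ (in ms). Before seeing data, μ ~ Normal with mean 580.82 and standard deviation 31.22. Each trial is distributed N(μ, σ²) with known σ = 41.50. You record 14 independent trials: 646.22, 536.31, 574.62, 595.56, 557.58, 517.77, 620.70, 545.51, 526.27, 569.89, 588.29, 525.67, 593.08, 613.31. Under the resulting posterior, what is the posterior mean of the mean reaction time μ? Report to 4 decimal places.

573.1648

For Normal data with known variance σ², a Normal(μ₀, σ₀²) prior on μ is conjugate. Posterior precision = 1/σ₀² + n/σ²; posterior mean is the precision-weighted average of μ₀ and x̄.
Σxᵢ = 646.22 + 536.31 + 574.62 + 595.56 + 557.58 + 517.77 + 620.70 + 545.51 + 526.27 + 569.89 + 588.29 + 525.67 + 593.08 + 613.31 = 8010.78, so n·x̄ = 8010.78.
σ₀² = 31.22² = 974.6884, σ² = 41.50² = 1722.25; σ² + n·σ₀² = 1722.25 + 14·974.6884 = 15367.8876.
Posterior mean = (μ₀/σ₀² + n·x̄/σ²)/(1/σ₀² + n/σ²) = (σ²·μ₀ + σ₀²·n·x̄)/(σ² + n·σ₀²) = (1722.25·580.82 + 974.6884·8010.78)/15367.8876 = 8808331.585952/15367.8876 = 573.1648.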